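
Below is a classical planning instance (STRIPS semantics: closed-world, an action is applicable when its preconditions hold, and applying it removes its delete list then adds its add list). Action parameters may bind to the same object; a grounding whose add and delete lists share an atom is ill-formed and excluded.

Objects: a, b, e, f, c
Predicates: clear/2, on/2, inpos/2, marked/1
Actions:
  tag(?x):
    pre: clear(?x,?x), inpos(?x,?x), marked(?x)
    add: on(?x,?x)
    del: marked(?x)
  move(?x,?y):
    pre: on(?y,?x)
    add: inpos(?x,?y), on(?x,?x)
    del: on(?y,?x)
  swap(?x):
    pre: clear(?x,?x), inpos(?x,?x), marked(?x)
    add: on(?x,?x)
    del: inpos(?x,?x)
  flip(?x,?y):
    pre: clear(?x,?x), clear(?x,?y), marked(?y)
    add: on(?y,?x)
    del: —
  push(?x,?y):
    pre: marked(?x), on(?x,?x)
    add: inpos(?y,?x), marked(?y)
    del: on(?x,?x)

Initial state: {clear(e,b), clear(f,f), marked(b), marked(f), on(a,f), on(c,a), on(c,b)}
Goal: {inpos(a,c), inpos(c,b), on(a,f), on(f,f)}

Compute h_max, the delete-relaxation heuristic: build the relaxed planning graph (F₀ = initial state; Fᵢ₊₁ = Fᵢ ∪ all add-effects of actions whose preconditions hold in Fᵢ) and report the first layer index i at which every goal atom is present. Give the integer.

F0 = init (7 atoms)
F1 = F0 ∪ {inpos(a,c), inpos(b,c), inpos(f,a), on(a,a), on(b,b), on(f,f)}  (13 atoms)
F2 = F1 ∪ {inpos(a,b), inpos(a,f), inpos(b,b), inpos(b,f), inpos(c,b), inpos(c,f), inpos(e,b), inpos(e,f), inpos(f,b), inpos(f,f), marked(a), marked(c), marked(e)}  (26 atoms)
goal ⊆ F2  ⇒  h_max = 2

2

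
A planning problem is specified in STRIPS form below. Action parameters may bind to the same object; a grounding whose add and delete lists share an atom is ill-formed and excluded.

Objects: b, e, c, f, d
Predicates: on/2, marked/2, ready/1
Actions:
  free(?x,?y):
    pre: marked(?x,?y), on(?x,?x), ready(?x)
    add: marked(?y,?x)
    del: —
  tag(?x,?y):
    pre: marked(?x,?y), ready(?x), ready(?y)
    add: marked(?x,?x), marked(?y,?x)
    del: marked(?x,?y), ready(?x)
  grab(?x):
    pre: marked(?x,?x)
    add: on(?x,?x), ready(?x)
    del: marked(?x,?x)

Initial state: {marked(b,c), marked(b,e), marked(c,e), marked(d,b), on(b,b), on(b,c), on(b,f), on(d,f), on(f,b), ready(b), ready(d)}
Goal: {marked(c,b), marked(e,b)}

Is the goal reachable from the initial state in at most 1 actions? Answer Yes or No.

1. free(b,e)  →  {marked(b,c), marked(b,e), marked(c,e), marked(d,b), marked(e,b), on(b,b), on(b,c), on(b,f), on(d,f), on(f,b), ready(b), ready(d)}
2. free(b,c)  →  {marked(b,c), marked(b,e), marked(c,b), marked(c,e), marked(d,b), marked(e,b), on(b,b), on(b,c), on(b,f), on(d,f), on(f,b), ready(b), ready(d)}
optimal plan length = 2; 2 > 1

No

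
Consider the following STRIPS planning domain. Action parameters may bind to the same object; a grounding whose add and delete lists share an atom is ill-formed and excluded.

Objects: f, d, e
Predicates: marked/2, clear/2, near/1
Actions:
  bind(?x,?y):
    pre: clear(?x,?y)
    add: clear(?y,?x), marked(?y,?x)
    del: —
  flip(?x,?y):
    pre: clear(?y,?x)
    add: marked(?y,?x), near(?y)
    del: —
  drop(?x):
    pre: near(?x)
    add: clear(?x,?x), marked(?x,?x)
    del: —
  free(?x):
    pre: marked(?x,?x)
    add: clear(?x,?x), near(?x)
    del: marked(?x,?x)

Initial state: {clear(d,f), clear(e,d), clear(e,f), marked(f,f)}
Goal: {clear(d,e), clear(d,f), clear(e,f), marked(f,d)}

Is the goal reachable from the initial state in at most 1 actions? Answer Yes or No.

No

1. bind(d,f)  →  {clear(d,f), clear(e,d), clear(e,f), clear(f,d), marked(f,d), marked(f,f)}
2. bind(e,d)  →  {clear(d,e), clear(d,f), clear(e,d), clear(e,f), clear(f,d), marked(d,e), marked(f,d), marked(f,f)}
optimal plan length = 2; 2 > 1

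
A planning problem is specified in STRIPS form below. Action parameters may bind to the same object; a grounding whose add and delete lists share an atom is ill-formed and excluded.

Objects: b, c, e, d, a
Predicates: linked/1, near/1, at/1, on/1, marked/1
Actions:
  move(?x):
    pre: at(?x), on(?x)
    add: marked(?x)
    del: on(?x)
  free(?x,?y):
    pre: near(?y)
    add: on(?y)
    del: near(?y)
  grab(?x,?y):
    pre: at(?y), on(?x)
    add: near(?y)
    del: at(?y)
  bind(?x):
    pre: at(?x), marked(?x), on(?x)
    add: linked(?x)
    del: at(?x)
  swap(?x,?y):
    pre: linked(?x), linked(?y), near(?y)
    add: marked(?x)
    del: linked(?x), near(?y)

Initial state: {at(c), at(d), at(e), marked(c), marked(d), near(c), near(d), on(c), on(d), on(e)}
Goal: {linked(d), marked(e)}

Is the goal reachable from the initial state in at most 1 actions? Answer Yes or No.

No

1. move(e)  →  {at(c), at(d), at(e), marked(c), marked(d), marked(e), near(c), near(d), on(c), on(d)}
2. bind(d)  →  {at(c), at(e), linked(d), marked(c), marked(d), marked(e), near(c), near(d), on(c), on(d)}
optimal plan length = 2; 2 > 1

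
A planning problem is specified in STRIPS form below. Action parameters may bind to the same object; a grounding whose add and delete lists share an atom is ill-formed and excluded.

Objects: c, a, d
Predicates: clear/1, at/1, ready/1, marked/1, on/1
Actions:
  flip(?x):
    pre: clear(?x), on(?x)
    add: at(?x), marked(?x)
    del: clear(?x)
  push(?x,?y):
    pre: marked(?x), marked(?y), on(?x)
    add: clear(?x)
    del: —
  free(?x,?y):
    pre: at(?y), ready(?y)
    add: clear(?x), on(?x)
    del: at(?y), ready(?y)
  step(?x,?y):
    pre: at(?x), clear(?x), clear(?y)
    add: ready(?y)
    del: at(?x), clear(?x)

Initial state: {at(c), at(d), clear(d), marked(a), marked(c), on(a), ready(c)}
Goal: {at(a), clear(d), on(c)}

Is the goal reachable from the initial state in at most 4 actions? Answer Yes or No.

Yes

1. push(a,c)  →  {at(c), at(d), clear(a), clear(d), marked(a), marked(c), on(a), ready(c)}
2. flip(a)  →  {at(a), at(c), at(d), clear(d), marked(a), marked(c), on(a), ready(c)}
3. free(c,c)  →  {at(a), at(d), clear(c), clear(d), marked(a), marked(c), on(a), on(c)}
optimal plan length = 3; 3 ≤ 4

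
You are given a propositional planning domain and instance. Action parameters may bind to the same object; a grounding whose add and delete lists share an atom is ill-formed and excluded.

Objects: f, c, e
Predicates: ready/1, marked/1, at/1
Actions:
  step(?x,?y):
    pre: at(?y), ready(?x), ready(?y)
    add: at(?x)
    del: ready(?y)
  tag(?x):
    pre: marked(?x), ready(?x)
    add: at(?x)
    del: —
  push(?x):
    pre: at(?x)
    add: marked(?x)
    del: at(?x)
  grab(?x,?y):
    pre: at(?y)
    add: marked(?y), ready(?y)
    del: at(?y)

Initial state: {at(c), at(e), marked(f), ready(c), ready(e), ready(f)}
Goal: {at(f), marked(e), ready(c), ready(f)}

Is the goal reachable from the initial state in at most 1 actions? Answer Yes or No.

1. step(f,e)  →  {at(c), at(e), at(f), marked(f), ready(c), ready(f)}
2. push(e)  →  {at(c), at(f), marked(e), marked(f), ready(c), ready(f)}
optimal plan length = 2; 2 > 1

No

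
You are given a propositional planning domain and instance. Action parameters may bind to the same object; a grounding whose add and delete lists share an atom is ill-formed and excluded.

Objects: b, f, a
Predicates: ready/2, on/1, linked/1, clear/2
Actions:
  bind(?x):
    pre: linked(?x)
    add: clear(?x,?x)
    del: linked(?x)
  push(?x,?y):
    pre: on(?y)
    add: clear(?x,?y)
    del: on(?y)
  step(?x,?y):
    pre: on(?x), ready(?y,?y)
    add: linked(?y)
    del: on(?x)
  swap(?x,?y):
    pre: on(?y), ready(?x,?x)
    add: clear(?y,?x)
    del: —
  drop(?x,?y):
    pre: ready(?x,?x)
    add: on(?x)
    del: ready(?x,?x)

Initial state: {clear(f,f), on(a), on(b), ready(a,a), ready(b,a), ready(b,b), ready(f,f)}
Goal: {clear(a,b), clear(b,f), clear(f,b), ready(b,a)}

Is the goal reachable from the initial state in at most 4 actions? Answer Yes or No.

1. swap(b,a)  →  {clear(a,b), clear(f,f), on(a), on(b), ready(a,a), ready(b,a), ready(b,b), ready(f,f)}
2. swap(f,b)  →  {clear(a,b), clear(b,f), clear(f,f), on(a), on(b), ready(a,a), ready(b,a), ready(b,b), ready(f,f)}
3. push(f,b)  →  {clear(a,b), clear(b,f), clear(f,b), clear(f,f), on(a), ready(a,a), ready(b,a), ready(b,b), ready(f,f)}
optimal plan length = 3; 3 ≤ 4

Yes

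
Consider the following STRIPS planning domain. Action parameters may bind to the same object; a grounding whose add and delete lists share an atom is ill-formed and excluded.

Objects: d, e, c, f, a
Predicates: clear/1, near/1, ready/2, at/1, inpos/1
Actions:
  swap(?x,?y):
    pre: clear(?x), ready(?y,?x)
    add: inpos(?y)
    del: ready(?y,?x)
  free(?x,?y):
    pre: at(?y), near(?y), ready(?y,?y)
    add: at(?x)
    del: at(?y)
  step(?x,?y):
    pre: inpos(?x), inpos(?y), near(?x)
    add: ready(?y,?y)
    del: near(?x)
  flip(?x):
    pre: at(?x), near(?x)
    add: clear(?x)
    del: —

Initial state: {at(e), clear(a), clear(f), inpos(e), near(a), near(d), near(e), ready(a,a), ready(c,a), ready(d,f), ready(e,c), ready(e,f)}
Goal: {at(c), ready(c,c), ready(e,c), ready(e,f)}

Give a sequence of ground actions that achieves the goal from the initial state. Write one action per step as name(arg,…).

swap(f,d); swap(a,c); step(d,e); free(c,e); step(e,c)

1. swap(f,d)  →  {at(e), clear(a), clear(f), inpos(d), inpos(e), near(a), near(d), near(e), ready(a,a), ready(c,a), ready(e,c), ready(e,f)}
2. swap(a,c)  →  {at(e), clear(a), clear(f), inpos(c), inpos(d), inpos(e), near(a), near(d), near(e), ready(a,a), ready(e,c), ready(e,f)}
3. step(d,e)  →  {at(e), clear(a), clear(f), inpos(c), inpos(d), inpos(e), near(a), near(e), ready(a,a), ready(e,c), ready(e,e), ready(e,f)}
4. free(c,e)  →  {at(c), clear(a), clear(f), inpos(c), inpos(d), inpos(e), near(a), near(e), ready(a,a), ready(e,c), ready(e,e), ready(e,f)}
5. step(e,c)  →  {at(c), clear(a), clear(f), inpos(c), inpos(d), inpos(e), near(a), ready(a,a), ready(c,c), ready(e,c), ready(e,e), ready(e,f)}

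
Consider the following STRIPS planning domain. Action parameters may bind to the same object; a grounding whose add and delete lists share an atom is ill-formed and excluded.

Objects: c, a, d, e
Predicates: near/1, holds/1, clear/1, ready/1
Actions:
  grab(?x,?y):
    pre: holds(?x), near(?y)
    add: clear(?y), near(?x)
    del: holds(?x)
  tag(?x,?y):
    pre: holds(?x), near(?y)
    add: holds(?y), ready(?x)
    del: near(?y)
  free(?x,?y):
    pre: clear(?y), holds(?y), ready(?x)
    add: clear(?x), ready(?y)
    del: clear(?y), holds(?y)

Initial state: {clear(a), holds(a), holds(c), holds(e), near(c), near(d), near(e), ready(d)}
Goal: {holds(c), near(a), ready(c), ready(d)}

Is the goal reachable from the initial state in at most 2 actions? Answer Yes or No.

Yes

1. grab(a,c)  →  {clear(a), clear(c), holds(c), holds(e), near(a), near(c), near(d), near(e), ready(d)}
2. tag(c,c)  →  {clear(a), clear(c), holds(c), holds(e), near(a), near(d), near(e), ready(c), ready(d)}
optimal plan length = 2; 2 ≤ 2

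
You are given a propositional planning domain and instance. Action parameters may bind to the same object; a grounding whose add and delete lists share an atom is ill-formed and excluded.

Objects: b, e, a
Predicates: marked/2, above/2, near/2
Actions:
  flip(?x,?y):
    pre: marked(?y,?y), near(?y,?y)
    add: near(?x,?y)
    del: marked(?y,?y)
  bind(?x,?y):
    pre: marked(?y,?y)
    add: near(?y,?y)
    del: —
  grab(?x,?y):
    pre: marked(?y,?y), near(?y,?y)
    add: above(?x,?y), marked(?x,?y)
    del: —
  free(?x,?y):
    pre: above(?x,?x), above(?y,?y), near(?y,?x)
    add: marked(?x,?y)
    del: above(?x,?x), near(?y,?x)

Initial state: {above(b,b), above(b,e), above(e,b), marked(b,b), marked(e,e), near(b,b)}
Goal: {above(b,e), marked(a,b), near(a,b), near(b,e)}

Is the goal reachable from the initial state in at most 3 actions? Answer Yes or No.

No

1. bind(b,e)  →  {above(b,b), above(b,e), above(e,b), marked(b,b), marked(e,e), near(b,b), near(e,e)}
2. flip(b,e)  →  {above(b,b), above(b,e), above(e,b), marked(b,b), near(b,b), near(b,e), near(e,e)}
3. grab(a,b)  →  {above(a,b), above(b,b), above(b,e), above(e,b), marked(a,b), marked(b,b), near(b,b), near(b,e), near(e,e)}
4. flip(a,b)  →  {above(a,b), above(b,b), above(b,e), above(e,b), marked(a,b), near(a,b), near(b,b), near(b,e), near(e,e)}
optimal plan length = 4; 4 > 3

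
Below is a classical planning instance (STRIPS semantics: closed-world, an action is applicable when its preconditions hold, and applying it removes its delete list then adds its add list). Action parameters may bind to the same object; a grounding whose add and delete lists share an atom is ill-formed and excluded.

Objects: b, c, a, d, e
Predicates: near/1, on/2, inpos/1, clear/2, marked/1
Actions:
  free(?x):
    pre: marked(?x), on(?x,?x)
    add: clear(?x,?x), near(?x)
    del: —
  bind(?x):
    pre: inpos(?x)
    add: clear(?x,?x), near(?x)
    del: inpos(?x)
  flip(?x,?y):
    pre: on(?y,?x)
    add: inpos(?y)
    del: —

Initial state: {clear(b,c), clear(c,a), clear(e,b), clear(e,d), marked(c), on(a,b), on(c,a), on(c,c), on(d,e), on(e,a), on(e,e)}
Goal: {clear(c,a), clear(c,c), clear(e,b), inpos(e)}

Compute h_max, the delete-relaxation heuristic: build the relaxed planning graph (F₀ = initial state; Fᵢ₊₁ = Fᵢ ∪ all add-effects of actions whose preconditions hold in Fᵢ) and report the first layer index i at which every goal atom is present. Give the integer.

F0 = init (11 atoms)
F1 = F0 ∪ {clear(c,c), inpos(a), inpos(c), inpos(d), inpos(e), near(c)}  (17 atoms)
goal ⊆ F1  ⇒  h_max = 1

1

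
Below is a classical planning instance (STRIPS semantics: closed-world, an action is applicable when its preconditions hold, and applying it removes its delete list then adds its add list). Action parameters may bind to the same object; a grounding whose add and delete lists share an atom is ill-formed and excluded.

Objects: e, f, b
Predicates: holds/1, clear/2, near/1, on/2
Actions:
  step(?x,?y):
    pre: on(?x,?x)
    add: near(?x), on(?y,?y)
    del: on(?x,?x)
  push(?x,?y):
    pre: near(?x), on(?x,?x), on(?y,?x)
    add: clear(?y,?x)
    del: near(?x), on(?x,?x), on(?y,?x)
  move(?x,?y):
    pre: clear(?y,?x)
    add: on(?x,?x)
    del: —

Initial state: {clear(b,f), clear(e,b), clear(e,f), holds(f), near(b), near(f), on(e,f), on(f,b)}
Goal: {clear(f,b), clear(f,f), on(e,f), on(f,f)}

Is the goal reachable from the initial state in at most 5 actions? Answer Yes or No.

1. move(f,e)  →  {clear(b,f), clear(e,b), clear(e,f), holds(f), near(b), near(f), on(e,f), on(f,b), on(f,f)}
2. push(f,f)  →  {clear(b,f), clear(e,b), clear(e,f), clear(f,f), holds(f), near(b), on(e,f), on(f,b)}
3. move(f,e)  →  {clear(b,f), clear(e,b), clear(e,f), clear(f,f), holds(f), near(b), on(e,f), on(f,b), on(f,f)}
4. move(b,e)  →  {clear(b,f), clear(e,b), clear(e,f), clear(f,f), holds(f), near(b), on(b,b), on(e,f), on(f,b), on(f,f)}
5. push(b,f)  →  {clear(b,f), clear(e,b), clear(e,f), clear(f,b), clear(f,f), holds(f), on(e,f), on(f,f)}
optimal plan length = 5; 5 ≤ 5

Yes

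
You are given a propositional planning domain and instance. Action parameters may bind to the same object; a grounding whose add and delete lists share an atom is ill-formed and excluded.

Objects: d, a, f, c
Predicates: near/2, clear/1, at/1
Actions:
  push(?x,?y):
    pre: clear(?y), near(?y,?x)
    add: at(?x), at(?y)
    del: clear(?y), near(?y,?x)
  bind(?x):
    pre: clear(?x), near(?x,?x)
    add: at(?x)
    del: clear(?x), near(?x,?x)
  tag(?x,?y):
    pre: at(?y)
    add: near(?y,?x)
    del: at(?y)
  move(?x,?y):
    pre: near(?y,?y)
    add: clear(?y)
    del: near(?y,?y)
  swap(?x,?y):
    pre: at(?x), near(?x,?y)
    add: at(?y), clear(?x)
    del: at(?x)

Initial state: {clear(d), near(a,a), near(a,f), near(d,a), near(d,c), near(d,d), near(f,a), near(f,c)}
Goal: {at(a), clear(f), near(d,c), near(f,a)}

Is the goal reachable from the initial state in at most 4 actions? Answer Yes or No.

1. push(a,d)  →  {at(a), at(d), near(a,a), near(a,f), near(d,c), near(d,d), near(f,a), near(f,c)}
2. swap(a,f)  →  {at(d), at(f), clear(a), near(a,a), near(a,f), near(d,c), near(d,d), near(f,a), near(f,c)}
3. swap(f,a)  →  {at(a), at(d), clear(a), clear(f), near(a,a), near(a,f), near(d,c), near(d,d), near(f,a), near(f,c)}
optimal plan length = 3; 3 ≤ 4

Yes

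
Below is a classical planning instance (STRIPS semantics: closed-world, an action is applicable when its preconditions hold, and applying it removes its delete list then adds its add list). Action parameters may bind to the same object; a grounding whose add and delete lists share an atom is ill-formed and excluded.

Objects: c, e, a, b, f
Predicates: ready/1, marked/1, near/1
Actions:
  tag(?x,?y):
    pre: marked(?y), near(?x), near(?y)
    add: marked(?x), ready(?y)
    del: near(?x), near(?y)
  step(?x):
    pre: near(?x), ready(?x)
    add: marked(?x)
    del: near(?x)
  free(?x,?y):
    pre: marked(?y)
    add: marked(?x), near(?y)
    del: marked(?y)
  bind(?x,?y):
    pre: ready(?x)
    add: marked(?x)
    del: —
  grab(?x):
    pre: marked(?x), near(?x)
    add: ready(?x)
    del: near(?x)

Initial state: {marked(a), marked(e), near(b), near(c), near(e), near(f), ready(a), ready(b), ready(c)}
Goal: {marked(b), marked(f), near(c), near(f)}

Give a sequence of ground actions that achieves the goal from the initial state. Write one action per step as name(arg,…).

tag(b,e); free(f,e)

1. tag(b,e)  →  {marked(a), marked(b), marked(e), near(c), near(f), ready(a), ready(b), ready(c), ready(e)}
2. free(f,e)  →  {marked(a), marked(b), marked(f), near(c), near(e), near(f), ready(a), ready(b), ready(c), ready(e)}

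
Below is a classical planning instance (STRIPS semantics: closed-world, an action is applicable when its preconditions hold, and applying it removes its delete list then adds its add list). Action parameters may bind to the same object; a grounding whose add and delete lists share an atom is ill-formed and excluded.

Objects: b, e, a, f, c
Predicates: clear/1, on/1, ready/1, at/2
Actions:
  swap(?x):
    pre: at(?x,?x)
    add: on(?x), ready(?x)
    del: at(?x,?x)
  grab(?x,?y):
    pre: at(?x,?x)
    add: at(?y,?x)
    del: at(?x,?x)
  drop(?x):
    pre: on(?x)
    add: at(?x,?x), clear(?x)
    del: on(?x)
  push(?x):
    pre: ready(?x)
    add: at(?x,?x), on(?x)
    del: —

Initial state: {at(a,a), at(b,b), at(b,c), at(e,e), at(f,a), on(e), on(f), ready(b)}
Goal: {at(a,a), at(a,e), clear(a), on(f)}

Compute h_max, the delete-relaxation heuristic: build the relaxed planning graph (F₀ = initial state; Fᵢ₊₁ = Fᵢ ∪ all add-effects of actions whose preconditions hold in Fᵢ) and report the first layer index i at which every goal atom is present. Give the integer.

2

F0 = init (8 atoms)
F1 = F0 ∪ {at(a,b), at(a,e), at(b,a), at(b,e), at(c,a), at(c,b), at(c,e), at(e,a), at(e,b), at(f,b), at(f,e), at(f,f), clear(e), clear(f), on(a), on(b), ready(a), ready(e)}  (26 atoms)
F2 = F1 ∪ {at(a,f), at(b,f), at(c,f), at(e,f), clear(a), clear(b), ready(f)}  (33 atoms)
goal ⊆ F2  ⇒  h_max = 2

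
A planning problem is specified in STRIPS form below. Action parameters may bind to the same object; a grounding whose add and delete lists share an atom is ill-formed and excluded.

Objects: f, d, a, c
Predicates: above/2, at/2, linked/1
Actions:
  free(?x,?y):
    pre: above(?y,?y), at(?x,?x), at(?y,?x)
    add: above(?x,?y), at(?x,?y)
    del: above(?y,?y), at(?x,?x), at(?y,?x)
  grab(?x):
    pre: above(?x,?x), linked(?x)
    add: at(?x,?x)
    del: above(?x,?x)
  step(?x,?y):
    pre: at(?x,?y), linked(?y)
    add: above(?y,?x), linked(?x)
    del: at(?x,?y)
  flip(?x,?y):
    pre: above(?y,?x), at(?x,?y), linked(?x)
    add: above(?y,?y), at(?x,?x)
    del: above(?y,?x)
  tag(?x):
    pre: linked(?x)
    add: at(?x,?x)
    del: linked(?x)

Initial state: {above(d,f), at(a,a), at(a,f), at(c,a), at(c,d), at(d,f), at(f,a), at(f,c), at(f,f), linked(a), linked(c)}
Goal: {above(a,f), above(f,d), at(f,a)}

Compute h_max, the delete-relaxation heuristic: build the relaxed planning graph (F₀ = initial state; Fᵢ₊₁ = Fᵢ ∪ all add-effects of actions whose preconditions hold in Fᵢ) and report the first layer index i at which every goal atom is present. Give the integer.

2

F0 = init (11 atoms)
F1 = F0 ∪ {above(a,a), above(a,c), above(a,f), above(c,f), at(c,c), linked(f)}  (17 atoms)
F2 = F1 ∪ {above(c,c), above(f,a), above(f,d), above(f,f), linked(d)}  (22 atoms)
goal ⊆ F2  ⇒  h_max = 2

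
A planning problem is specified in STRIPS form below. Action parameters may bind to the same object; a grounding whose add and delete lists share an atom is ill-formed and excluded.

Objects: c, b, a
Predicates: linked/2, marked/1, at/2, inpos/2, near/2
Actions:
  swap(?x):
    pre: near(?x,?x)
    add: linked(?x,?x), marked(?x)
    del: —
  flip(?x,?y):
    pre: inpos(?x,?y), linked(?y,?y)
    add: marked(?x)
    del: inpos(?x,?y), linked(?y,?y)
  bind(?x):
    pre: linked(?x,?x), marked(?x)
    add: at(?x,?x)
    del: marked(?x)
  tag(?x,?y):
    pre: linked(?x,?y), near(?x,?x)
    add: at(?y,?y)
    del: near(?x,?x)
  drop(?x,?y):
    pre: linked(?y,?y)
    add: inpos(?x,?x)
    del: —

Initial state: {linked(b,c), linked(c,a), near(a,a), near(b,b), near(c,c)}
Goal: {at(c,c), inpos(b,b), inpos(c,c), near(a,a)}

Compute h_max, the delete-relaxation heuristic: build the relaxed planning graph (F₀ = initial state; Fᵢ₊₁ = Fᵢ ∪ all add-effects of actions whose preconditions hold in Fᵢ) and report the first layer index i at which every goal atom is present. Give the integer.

2

F0 = init (5 atoms)
F1 = F0 ∪ {at(a,a), at(c,c), linked(a,a), linked(b,b), linked(c,c), marked(a), marked(b), marked(c)}  (13 atoms)
F2 = F1 ∪ {at(b,b), inpos(a,a), inpos(b,b), inpos(c,c)}  (17 atoms)
goal ⊆ F2  ⇒  h_max = 2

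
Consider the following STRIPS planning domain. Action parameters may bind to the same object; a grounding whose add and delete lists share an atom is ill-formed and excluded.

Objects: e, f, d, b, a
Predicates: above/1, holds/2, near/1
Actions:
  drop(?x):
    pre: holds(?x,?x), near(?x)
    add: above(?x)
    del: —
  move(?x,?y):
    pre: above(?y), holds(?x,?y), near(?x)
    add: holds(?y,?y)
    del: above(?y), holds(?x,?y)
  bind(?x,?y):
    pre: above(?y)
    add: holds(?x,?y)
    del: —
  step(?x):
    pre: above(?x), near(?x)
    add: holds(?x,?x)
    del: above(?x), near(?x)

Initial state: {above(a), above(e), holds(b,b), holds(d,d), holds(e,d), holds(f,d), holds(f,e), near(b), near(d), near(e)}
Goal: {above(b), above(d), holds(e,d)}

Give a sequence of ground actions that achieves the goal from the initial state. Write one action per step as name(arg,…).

drop(d); drop(b)

1. drop(d)  →  {above(a), above(d), above(e), holds(b,b), holds(d,d), holds(e,d), holds(f,d), holds(f,e), near(b), near(d), near(e)}
2. drop(b)  →  {above(a), above(b), above(d), above(e), holds(b,b), holds(d,d), holds(e,d), holds(f,d), holds(f,e), near(b), near(d), near(e)}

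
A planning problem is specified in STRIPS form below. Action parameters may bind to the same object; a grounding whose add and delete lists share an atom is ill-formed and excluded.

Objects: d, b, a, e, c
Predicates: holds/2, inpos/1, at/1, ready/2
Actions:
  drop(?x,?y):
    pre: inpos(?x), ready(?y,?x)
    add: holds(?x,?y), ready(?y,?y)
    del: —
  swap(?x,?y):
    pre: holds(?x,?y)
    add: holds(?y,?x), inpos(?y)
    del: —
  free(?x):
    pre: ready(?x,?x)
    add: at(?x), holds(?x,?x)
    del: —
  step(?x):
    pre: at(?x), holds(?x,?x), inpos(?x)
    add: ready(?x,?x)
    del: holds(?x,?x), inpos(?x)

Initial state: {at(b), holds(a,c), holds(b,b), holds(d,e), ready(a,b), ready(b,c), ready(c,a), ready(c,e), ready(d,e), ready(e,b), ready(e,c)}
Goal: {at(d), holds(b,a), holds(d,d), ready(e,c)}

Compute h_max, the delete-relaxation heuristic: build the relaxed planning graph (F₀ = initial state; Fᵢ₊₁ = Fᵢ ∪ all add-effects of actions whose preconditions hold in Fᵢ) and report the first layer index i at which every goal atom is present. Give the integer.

3

F0 = init (11 atoms)
F1 = F0 ∪ {holds(c,a), holds(e,d), inpos(b), inpos(c), inpos(e)}  (16 atoms)
F2 = F1 ∪ {holds(b,a), holds(b,e), holds(c,b), holds(c,e), holds(e,c), inpos(a), inpos(d), ready(a,a), ready(b,b), ready(c,c), ready(d,d), ready(e,e)}  (28 atoms)
F3 = F2 ∪ {at(a), at(c), at(d), at(e), holds(a,a), holds(a,b), holds(b,c), holds(c,c), holds(d,d), holds(e,b), holds(e,e)}  (39 atoms)
goal ⊆ F3  ⇒  h_max = 3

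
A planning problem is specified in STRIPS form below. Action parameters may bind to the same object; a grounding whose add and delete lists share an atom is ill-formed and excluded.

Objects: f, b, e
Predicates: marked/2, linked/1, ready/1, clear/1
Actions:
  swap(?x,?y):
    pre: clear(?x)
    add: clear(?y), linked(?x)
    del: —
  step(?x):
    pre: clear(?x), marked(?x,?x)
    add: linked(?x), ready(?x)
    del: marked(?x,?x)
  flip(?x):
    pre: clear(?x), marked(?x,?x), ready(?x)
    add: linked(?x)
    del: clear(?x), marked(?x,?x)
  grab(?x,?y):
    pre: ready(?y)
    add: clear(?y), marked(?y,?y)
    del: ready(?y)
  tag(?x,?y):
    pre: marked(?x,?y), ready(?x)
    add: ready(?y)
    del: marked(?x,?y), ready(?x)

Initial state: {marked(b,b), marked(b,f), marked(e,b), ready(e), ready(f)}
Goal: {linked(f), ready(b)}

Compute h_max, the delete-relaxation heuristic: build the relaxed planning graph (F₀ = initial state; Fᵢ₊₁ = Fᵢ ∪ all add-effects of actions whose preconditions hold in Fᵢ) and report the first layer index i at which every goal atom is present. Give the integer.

2

F0 = init (5 atoms)
F1 = F0 ∪ {clear(e), clear(f), marked(e,e), marked(f,f), ready(b)}  (10 atoms)
F2 = F1 ∪ {clear(b), linked(e), linked(f)}  (13 atoms)
goal ⊆ F2  ⇒  h_max = 2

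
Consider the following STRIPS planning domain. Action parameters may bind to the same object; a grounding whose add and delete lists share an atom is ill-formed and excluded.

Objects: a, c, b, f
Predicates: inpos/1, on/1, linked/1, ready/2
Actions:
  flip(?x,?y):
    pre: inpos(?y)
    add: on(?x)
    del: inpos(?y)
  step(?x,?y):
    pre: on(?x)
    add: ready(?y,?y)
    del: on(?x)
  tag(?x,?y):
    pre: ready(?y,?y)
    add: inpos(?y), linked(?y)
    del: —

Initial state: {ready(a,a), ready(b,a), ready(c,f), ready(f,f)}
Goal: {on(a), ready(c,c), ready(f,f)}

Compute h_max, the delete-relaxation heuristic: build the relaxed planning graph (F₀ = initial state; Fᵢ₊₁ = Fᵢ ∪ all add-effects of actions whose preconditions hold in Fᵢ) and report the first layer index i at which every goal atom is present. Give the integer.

3

F0 = init (4 atoms)
F1 = F0 ∪ {inpos(a), inpos(f), linked(a), linked(f)}  (8 atoms)
F2 = F1 ∪ {on(a), on(b), on(c), on(f)}  (12 atoms)
F3 = F2 ∪ {ready(b,b), ready(c,c)}  (14 atoms)
goal ⊆ F3  ⇒  h_max = 3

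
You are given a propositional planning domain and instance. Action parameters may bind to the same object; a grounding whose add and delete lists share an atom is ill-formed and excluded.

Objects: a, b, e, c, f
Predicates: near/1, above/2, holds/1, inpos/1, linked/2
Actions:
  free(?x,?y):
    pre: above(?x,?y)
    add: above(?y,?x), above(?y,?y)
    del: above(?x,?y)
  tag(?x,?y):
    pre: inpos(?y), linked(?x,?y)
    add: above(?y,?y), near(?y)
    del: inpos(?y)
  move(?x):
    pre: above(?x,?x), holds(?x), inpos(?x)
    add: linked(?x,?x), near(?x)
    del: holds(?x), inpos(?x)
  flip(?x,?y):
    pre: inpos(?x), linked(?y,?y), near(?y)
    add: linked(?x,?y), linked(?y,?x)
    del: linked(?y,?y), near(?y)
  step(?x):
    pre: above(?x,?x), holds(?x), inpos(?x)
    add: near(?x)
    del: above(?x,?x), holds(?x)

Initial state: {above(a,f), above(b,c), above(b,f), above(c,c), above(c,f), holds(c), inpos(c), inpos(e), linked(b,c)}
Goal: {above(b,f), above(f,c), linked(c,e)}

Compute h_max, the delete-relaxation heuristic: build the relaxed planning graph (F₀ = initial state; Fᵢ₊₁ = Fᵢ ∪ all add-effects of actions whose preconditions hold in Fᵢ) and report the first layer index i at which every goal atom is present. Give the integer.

2

F0 = init (9 atoms)
F1 = F0 ∪ {above(c,b), above(f,a), above(f,b), above(f,c), above(f,f), linked(c,c), near(c)}  (16 atoms)
F2 = F1 ∪ {above(a,a), above(b,b), linked(c,e), linked(e,c)}  (20 atoms)
goal ⊆ F2  ⇒  h_max = 2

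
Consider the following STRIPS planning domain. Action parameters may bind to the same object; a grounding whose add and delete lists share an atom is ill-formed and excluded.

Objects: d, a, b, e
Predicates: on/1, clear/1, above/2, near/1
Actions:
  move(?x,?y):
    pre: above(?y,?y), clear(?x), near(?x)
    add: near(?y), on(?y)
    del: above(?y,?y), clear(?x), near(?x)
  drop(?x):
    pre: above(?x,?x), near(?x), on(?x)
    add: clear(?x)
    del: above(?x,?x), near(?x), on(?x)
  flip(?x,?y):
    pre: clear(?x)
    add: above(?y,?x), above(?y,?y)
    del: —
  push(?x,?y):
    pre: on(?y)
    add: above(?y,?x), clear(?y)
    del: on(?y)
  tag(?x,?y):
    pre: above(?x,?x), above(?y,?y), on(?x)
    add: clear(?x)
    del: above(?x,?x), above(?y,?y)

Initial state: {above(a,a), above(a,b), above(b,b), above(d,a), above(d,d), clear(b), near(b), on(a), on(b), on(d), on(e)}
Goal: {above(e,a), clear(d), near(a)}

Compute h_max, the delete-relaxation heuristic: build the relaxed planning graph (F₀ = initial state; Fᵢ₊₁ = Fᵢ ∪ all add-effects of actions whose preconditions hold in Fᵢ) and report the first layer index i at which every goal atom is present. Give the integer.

F0 = init (11 atoms)
F1 = F0 ∪ {above(a,d), above(a,e), above(b,a), above(b,d), above(b,e), above(d,b), above(d,e), above(e,a), above(e,b), above(e,d), above(e,e), clear(a), clear(d), clear(e), near(a), near(d)}  (27 atoms)
goal ⊆ F1  ⇒  h_max = 1

1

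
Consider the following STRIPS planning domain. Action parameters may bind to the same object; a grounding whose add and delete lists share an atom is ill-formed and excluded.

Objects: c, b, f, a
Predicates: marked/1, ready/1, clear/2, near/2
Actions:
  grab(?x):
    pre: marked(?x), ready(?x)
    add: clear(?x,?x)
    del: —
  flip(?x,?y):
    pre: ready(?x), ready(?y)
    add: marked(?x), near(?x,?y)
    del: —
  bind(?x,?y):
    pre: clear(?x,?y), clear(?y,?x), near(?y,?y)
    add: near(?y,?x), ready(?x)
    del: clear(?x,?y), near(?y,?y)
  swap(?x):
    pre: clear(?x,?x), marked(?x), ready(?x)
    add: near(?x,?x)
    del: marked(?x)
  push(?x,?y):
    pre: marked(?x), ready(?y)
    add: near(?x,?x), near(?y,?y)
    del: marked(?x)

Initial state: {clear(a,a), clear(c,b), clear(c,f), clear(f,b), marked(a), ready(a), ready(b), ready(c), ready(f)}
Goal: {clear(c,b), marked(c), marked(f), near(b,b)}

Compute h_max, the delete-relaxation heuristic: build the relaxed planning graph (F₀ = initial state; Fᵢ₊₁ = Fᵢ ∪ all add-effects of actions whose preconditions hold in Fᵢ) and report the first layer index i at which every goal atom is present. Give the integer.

F0 = init (9 atoms)
F1 = F0 ∪ {marked(b), marked(c), marked(f), near(a,a), near(a,b), near(a,c), near(a,f), near(b,a), near(b,b), near(b,c), near(b,f), near(c,a), near(c,b), near(c,c), near(c,f), near(f,a), near(f,b), near(f,c), near(f,f)}  (28 atoms)
goal ⊆ F1  ⇒  h_max = 1

1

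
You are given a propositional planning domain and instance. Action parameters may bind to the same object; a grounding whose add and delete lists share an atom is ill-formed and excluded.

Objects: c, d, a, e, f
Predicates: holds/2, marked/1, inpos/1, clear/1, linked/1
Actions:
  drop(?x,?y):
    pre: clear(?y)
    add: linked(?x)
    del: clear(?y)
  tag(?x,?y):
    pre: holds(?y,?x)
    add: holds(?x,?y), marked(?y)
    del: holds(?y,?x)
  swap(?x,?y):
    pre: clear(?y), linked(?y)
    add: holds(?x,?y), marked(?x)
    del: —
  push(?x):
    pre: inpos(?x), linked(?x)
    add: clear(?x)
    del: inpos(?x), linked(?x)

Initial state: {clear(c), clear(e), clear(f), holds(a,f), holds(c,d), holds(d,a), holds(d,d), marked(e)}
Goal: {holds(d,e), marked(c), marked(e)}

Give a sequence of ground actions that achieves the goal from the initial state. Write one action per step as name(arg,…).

drop(e,c); tag(d,c); swap(d,e)

1. drop(e,c)  →  {clear(e), clear(f), holds(a,f), holds(c,d), holds(d,a), holds(d,d), linked(e), marked(e)}
2. tag(d,c)  →  {clear(e), clear(f), holds(a,f), holds(d,a), holds(d,c), holds(d,d), linked(e), marked(c), marked(e)}
3. swap(d,e)  →  {clear(e), clear(f), holds(a,f), holds(d,a), holds(d,c), holds(d,d), holds(d,e), linked(e), marked(c), marked(d), marked(e)}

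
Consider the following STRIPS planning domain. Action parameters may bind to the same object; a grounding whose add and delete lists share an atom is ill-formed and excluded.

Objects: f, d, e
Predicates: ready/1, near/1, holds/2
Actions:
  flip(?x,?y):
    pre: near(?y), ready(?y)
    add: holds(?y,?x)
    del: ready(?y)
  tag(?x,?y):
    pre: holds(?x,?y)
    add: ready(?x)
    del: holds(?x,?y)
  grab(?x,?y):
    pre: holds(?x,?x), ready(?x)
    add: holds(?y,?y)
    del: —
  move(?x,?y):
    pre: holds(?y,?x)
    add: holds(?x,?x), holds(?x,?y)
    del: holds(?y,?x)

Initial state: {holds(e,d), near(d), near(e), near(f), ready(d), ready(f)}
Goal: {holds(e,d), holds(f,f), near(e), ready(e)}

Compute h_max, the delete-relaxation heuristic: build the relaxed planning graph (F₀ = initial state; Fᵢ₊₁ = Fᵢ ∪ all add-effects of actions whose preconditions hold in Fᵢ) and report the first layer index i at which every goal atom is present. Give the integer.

F0 = init (6 atoms)
F1 = F0 ∪ {holds(d,d), holds(d,e), holds(d,f), holds(f,d), holds(f,e), holds(f,f), ready(e)}  (13 atoms)
goal ⊆ F1  ⇒  h_max = 1

1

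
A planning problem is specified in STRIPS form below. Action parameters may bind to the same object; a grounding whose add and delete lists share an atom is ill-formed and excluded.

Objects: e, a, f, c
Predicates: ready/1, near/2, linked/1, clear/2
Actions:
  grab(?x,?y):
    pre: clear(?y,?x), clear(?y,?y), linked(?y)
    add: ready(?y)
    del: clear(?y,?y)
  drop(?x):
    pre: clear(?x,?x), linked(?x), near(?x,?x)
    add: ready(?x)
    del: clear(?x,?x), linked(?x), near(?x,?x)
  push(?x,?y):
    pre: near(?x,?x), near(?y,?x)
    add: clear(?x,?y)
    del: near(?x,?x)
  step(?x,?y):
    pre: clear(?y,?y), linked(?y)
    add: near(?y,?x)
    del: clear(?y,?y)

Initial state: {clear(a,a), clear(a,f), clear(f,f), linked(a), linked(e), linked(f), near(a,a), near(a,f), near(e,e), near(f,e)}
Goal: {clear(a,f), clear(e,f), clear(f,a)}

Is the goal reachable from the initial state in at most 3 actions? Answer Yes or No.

1. push(e,f)  →  {clear(a,a), clear(a,f), clear(e,f), clear(f,f), linked(a), linked(e), linked(f), near(a,a), near(a,f), near(f,e)}
2. step(f,f)  →  {clear(a,a), clear(a,f), clear(e,f), linked(a), linked(e), linked(f), near(a,a), near(a,f), near(f,e), near(f,f)}
3. push(f,a)  →  {clear(a,a), clear(a,f), clear(e,f), clear(f,a), linked(a), linked(e), linked(f), near(a,a), near(a,f), near(f,e)}
optimal plan length = 3; 3 ≤ 3

Yes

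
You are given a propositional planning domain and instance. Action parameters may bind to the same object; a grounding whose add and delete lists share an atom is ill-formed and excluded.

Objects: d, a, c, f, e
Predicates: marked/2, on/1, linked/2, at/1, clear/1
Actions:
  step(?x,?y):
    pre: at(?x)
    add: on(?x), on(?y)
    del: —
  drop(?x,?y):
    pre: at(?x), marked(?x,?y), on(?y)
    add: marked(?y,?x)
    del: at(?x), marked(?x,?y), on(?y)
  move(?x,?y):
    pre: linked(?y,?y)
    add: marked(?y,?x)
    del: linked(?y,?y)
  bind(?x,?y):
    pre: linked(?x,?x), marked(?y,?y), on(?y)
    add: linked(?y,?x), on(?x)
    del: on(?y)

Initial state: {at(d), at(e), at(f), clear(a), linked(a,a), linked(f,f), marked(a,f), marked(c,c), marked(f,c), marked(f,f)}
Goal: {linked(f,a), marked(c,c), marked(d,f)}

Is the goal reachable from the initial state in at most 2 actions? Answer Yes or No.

No

1. step(d,f)  →  {at(d), at(e), at(f), clear(a), linked(a,a), linked(f,f), marked(a,f), marked(c,c), marked(f,c), marked(f,f), on(d), on(f)}
2. move(d,f)  →  {at(d), at(e), at(f), clear(a), linked(a,a), marked(a,f), marked(c,c), marked(f,c), marked(f,d), marked(f,f), on(d), on(f)}
3. drop(f,d)  →  {at(d), at(e), clear(a), linked(a,a), marked(a,f), marked(c,c), marked(d,f), marked(f,c), marked(f,f), on(f)}
4. bind(a,f)  →  {at(d), at(e), clear(a), linked(a,a), linked(f,a), marked(a,f), marked(c,c), marked(d,f), marked(f,c), marked(f,f), on(a)}
optimal plan length = 4; 4 > 2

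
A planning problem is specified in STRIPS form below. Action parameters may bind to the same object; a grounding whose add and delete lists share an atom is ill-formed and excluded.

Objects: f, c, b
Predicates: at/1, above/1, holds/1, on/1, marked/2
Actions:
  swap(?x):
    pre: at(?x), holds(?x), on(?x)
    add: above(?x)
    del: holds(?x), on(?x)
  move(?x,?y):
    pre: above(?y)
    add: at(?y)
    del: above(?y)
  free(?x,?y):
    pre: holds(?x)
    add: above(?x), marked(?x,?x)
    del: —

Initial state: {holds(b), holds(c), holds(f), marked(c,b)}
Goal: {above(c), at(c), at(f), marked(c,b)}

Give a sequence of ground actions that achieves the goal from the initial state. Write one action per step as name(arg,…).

1. free(f,f)  →  {above(f), holds(b), holds(c), holds(f), marked(c,b), marked(f,f)}
2. move(f,f)  →  {at(f), holds(b), holds(c), holds(f), marked(c,b), marked(f,f)}
3. free(c,f)  →  {above(c), at(f), holds(b), holds(c), holds(f), marked(c,b), marked(c,c), marked(f,f)}
4. move(f,c)  →  {at(c), at(f), holds(b), holds(c), holds(f), marked(c,b), marked(c,c), marked(f,f)}
5. free(c,f)  →  {above(c), at(c), at(f), holds(b), holds(c), holds(f), marked(c,b), marked(c,c), marked(f,f)}

free(f,f); move(f,f); free(c,f); move(f,c); free(c,f)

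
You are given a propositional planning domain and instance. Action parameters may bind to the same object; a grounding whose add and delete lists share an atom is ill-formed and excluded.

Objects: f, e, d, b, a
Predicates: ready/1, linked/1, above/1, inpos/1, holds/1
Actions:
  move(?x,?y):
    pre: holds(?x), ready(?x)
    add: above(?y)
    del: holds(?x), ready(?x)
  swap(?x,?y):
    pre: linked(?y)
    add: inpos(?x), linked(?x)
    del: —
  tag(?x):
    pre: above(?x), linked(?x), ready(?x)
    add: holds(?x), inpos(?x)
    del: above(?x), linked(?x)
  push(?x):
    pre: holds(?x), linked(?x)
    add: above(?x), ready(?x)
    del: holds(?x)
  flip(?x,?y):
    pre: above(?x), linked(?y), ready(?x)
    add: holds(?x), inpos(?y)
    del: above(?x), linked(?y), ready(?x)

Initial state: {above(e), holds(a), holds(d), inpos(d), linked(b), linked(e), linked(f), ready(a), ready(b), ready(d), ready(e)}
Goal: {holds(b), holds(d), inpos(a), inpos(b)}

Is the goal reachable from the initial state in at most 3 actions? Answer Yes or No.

1. move(a,b)  →  {above(b), above(e), holds(d), inpos(d), linked(b), linked(e), linked(f), ready(b), ready(d), ready(e)}
2. swap(a,f)  →  {above(b), above(e), holds(d), inpos(a), inpos(d), linked(a), linked(b), linked(e), linked(f), ready(b), ready(d), ready(e)}
3. tag(b)  →  {above(e), holds(b), holds(d), inpos(a), inpos(b), inpos(d), linked(a), linked(e), linked(f), ready(b), ready(d), ready(e)}
optimal plan length = 3; 3 ≤ 3

Yes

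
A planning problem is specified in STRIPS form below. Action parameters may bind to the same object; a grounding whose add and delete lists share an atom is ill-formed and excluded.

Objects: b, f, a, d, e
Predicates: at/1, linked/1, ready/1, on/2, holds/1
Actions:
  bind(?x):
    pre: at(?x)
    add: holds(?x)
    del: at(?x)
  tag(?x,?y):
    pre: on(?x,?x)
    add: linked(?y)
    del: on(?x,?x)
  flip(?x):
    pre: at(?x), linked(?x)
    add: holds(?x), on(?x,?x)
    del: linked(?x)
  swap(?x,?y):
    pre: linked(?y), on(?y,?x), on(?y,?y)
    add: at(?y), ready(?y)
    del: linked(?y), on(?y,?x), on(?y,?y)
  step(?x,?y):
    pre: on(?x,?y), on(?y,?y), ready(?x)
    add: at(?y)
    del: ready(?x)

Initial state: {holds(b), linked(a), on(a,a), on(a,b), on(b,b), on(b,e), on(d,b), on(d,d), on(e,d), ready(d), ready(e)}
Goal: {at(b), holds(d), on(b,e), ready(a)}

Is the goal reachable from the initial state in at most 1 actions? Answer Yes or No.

1. swap(b,a)  →  {at(a), holds(b), on(b,b), on(b,e), on(d,b), on(d,d), on(e,d), ready(a), ready(d), ready(e)}
2. step(d,b)  →  {at(a), at(b), holds(b), on(b,b), on(b,e), on(d,b), on(d,d), on(e,d), ready(a), ready(e)}
3. step(e,d)  →  {at(a), at(b), at(d), holds(b), on(b,b), on(b,e), on(d,b), on(d,d), on(e,d), ready(a)}
4. bind(d)  →  {at(a), at(b), holds(b), holds(d), on(b,b), on(b,e), on(d,b), on(d,d), on(e,d), ready(a)}
optimal plan length = 4; 4 > 1

No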